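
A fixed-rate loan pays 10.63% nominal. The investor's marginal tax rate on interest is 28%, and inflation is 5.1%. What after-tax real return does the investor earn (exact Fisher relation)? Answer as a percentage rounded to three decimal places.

2.430%

After-tax nominal return = 10.63% × (1 − 0.28) = 7.6536%.
1 + r = 1.076536 / 1.05100 = 1.024297
After-tax real rate = 1.024297 − 1 → 2.430%.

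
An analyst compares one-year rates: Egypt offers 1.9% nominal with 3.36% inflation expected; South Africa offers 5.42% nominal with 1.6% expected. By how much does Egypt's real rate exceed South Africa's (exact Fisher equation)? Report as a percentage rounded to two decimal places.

-5.17%

Egypt: (1 + 0.0190)/(1 + 0.0336) − 1 = -1.4125%
South Africa: (1 + 0.0542)/(1 + 0.0160) − 1 = 3.7598%
Differential = -1.4125% − 3.7598% = -5.1724% → -5.17%.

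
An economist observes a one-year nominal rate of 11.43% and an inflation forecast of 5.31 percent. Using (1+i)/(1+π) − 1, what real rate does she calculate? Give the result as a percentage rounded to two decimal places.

By the Fisher equation, 1 + r = (1 + i)/(1 + π).
1 + r = 1.11430 / 1.05310 = 1.058114
r = 1.058114 − 1 = 5.8114%, i.e. 5.81%.

5.81%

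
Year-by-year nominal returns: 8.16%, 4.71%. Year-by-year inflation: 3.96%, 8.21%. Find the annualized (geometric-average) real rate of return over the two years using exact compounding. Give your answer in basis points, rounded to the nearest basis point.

Compound the nominal returns: 1.0816 × 1.0471 = 1.13254336.
Compound inflation: 1.0396 × 1.0821 = 1.12495116.
Deflate: 1.13254336 / 1.12495116 = 1.00674892.
Annualized real rate = 1.00674892^(1/2) − 1 = 0.3369% → 34 basis points.

34 basis points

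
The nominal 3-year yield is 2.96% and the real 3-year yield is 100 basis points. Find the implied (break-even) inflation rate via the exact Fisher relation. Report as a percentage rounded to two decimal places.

1.94%

(1 + π) = (1 + i)/(1 + r) = 1.02960 / 1.01000 = 1.019406
Break-even inflation = 1.019406 − 1 → 1.94%.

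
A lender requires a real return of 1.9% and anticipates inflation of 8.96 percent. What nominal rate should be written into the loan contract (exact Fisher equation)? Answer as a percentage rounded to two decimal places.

11.03%

(1 + i) = (1 + r)(1 + π) = 1.01900 × 1.08960 = 1.1103024
i = 1.1103024 − 1, so the required nominal rate is 11.03%.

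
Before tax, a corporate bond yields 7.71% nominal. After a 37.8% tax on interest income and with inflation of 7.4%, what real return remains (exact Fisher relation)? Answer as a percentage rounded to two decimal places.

After-tax nominal return = 7.71% × (1 − 0.378) = 4.79562%.
1 + r = 1.0479562 / 1.07400 = 0.975751
After-tax real rate = 0.975751 − 1 → -2.42%.

-2.42%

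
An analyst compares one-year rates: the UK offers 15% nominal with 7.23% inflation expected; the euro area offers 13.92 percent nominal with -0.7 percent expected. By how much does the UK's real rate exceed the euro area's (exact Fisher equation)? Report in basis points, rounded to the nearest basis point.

-748 basis points

The UK: (1 + 0.1500)/(1 + 0.0723) − 1 = 7.2461%
The euro area: (1 + 0.1392)/(1 − 0.0070) − 1 = 14.7231%
Differential = 7.2461% − 14.7231% = -7.4770% → -748 basis points.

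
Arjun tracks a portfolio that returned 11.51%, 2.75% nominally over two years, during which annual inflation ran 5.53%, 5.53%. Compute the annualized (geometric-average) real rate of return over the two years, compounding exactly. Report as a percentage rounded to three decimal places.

Nominal growth factor = 1.1151 × 1.0275 = 1.14576525
Price-level growth factor = 1.0553 × 1.0553 = 1.11365809
Real growth factor = 1.14576525 / 1.11365809 = 1.02883036
Annualized real rate = 1.02883036^(1/2) − 1 = 1.4313% → 1.431%.

1.431%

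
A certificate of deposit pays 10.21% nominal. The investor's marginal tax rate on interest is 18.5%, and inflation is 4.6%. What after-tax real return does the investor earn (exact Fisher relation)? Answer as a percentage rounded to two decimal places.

3.56%

After-tax nominal return = 10.21% × (1 − 0.185) = 8.32115%.
1 + r = 1.0832115 / 1.04600 = 1.035575
After-tax real rate = 1.035575 − 1 → 3.56%.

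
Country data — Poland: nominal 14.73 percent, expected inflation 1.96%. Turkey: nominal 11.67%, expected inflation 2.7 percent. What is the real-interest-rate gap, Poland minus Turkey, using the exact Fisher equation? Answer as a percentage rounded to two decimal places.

3.79%

Poland: (1 + 0.1473)/(1 + 0.0196) − 1 = 12.5245%
Turkey: (1 + 0.1167)/(1 + 0.0270) − 1 = 8.7342%
Differential = 12.5245% − 8.7342% = 3.7903% → 3.79%.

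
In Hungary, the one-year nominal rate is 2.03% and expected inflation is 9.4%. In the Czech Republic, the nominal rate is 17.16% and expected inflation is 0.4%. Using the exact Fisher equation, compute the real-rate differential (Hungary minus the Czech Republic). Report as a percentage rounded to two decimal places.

Hungary: (1 + 0.0203)/(1 + 0.0940) − 1 = -6.7367%
The Czech Republic: (1 + 0.1716)/(1 + 0.0040) − 1 = 16.6932%
Differential = -6.7367% − 16.6932% = -23.4300% → -23.43%.

-23.43%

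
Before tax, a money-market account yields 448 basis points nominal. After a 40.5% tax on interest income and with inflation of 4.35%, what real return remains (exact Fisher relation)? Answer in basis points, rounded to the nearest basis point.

After-tax nominal return = 4.48% × (1 − 0.405) = 2.6656%.
1 + r = 1.026656 / 1.04350 = 0.983858
After-tax real rate = 0.983858 − 1 → -161 basis points.

-161 basis points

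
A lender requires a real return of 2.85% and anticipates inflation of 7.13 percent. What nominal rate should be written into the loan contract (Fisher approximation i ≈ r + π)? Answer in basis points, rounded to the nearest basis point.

998 basis points

i ≈ r + π = 2.85% + 7.13% = 998 basis points.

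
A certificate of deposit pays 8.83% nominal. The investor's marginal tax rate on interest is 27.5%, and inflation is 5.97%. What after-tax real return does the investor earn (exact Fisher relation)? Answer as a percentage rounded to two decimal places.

After-tax nominal return = 8.83% × (1 − 0.275) = 6.40175%.
1 + r = 1.0640175 / 1.05970 = 1.004074
After-tax real rate = 1.004074 − 1 → 0.41%.

0.41%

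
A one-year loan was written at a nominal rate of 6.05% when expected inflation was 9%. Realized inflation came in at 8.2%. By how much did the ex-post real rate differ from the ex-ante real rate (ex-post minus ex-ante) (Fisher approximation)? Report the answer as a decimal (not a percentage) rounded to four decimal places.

Ex-ante: 6.05% − 9% = -2.950%
Ex-post: 6.05% − 8.2% = -2.150%
Difference (ex-post − ex-ante) = 0.8000% → 0.0080.

0.0080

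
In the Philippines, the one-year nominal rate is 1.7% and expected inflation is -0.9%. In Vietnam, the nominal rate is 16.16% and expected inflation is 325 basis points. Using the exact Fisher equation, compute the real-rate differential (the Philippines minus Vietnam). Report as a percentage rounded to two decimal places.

-9.88%

The Philippines: (1 + 0.0170)/(1 − 0.0090) − 1 = 2.6236%
Vietnam: (1 + 0.1616)/(1 + 0.0325) − 1 = 12.5036%
Differential = 2.6236% − 12.5036% = -9.8800% → -9.88%.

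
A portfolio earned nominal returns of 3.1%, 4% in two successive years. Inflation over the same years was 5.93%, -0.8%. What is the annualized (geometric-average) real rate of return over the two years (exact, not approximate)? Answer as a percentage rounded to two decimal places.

Nominal growth factor = 1.0310 × 1.0400 = 1.07224000
Price-level growth factor = 1.0593 × 0.9920 = 1.05082560
Real growth factor = 1.07224000 / 1.05082560 = 1.02037864
Annualized real rate = 1.02037864^(1/2) − 1 = 1.0138% → 1.01%.

1.01%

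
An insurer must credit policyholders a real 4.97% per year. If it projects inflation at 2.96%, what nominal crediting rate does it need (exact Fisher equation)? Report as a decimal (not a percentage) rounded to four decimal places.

(1 + i) = (1 + r)(1 + π) = 1.04970 × 1.02960 = 1.08077112
i = 1.08077112 − 1, so the required nominal rate is 0.0808.

0.0808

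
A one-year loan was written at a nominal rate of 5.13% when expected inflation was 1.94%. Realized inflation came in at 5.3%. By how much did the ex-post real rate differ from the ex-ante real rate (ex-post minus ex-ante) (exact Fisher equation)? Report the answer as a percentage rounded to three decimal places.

-3.291%

Ex-ante: (1 + 0.0513)/(1 + 0.0194) − 1 = 3.1293%
Ex-post: (1 + 0.0513)/(1 + 0.0530) − 1 = -0.1614%
Difference (ex-post − ex-ante) = -3.2907% → -3.291%.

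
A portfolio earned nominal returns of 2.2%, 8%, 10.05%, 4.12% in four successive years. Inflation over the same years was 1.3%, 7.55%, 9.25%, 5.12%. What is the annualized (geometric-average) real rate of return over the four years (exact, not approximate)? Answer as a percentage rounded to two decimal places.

Compound the nominal returns: 1.0220 × 1.0800 × 1.1005 × 1.0412 = 1.26473302.
Compound inflation: 1.0130 × 1.0755 × 1.0925 × 1.0512 = 1.25119978.
Deflate: 1.26473302 / 1.25119978 = 1.01081621.
Annualized real rate = 1.01081621^(1/4) − 1 = 0.2693% → 0.27%.

0.27%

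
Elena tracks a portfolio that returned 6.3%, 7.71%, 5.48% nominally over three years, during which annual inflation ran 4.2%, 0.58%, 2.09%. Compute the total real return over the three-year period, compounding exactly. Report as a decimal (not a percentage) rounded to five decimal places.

Nominal growth factor = 1.0630 × 1.0771 × 1.0548 = 1.207701
Price-level growth factor = 1.0420 × 1.0058 × 1.0209 = 1.069948
Real growth factor = 1.207701 / 1.069948 = 1.128748
Total real return = 1.128748 − 1 → 0.12875.

0.12875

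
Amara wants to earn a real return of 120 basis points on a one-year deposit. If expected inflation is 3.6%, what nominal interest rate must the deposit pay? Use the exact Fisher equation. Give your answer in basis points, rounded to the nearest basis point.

484 basis points

(1 + i) = (1 + r)(1 + π) = 1.01200 × 1.03600 = 1.048432
i = 1.048432 − 1, so the required nominal rate is 484 basis points.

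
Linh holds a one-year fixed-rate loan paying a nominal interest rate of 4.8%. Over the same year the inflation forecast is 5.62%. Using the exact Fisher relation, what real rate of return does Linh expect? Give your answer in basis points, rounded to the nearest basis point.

-78 basis points

By the Fisher relation, 1 + r = (1 + i)/(1 + π).
1 + r = 1.04800 / 1.05620 = 0.992236
r = 0.992236 − 1 = -0.7764%, i.e. -78 basis points.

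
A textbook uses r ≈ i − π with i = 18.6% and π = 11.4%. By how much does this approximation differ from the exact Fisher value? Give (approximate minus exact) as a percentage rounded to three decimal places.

Approximate: r ≈ 18.600% − 11.400% = 7.2000%
Exact: (1 + 0.1860)/(1 + 0.1140) − 1 = 6.4632%
Error = 7.2000% − 6.4632% = 0.7368% → 0.737%.

0.737%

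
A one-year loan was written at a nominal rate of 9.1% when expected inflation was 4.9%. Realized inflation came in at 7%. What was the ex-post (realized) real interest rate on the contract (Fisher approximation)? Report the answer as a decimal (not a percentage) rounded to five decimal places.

Ex-post: 9.1% − 7% = 2.100%
So the realized real rate is 0.02100.

0.02100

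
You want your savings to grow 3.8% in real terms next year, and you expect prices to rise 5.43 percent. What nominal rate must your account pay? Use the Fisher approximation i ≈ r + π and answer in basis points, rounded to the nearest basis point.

923 basis points

i ≈ r + π = 3.8% + 5.43% = 923 basis points.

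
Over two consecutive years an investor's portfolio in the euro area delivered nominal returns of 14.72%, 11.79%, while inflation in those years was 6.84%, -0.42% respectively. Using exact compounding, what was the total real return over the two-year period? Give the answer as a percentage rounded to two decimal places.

20.54%

Nominal growth factor = 1.1472 × 1.1179 = 1.282455
Price-level growth factor = 1.0684 × 0.9958 = 1.063913
Real growth factor = 1.282455 / 1.063913 = 1.205414
Total real return = 1.205414 − 1 → 20.54%.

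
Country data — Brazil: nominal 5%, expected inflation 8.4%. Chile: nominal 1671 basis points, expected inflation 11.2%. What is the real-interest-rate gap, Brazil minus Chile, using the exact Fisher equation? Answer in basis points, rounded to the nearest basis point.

Brazil: (1 + 0.0500)/(1 + 0.0840) − 1 = -3.1365%
Chile: (1 + 0.1671)/(1 + 0.1120) − 1 = 4.9550%
Differential = -3.1365% − 4.9550% = -8.0916% → -809 basis points.

-809 basis points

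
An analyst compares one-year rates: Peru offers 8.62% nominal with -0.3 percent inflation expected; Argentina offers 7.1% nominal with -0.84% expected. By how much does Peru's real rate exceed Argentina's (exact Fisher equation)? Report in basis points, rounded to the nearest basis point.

94 basis points

Peru: (1 + 0.0862)/(1 − 0.0030) − 1 = 8.9468%
Argentina: (1 + 0.0710)/(1 − 0.0084) − 1 = 8.0073%
Differential = 8.9468% − 8.0073% = 0.9396% → 94 basis points.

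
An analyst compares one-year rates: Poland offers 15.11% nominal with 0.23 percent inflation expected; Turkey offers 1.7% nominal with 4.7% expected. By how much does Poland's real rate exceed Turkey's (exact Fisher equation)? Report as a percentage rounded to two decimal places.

Poland: (1 + 0.1511)/(1 + 0.0023) − 1 = 14.8459%
Turkey: (1 + 0.0170)/(1 + 0.0470) − 1 = -2.8653%
Differential = 14.8459% − (-2.8653%) = 17.7112% → 17.71%.

17.71%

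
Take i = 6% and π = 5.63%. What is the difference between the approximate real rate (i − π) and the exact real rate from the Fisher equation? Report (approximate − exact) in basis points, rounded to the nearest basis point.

2 basis points

Approximate: r ≈ 6.000% − 5.630% = 0.3700%
Exact: (1 + 0.0600)/(1 + 0.0563) − 1 = 0.3503%
Error = 0.3700% − 0.3503% = 0.0197% → 2 basis points.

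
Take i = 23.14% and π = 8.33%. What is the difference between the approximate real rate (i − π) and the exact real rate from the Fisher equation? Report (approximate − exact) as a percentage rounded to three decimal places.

Approximate: r ≈ 23.140% − 8.330% = 14.8100%
Exact: (1 + 0.2314)/(1 + 0.0833) − 1 = 13.6712%
Error = 14.8100% − 13.6712% = 1.1388% → 1.139%.

1.139%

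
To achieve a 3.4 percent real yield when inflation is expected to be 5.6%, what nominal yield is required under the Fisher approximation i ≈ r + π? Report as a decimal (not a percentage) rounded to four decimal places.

i ≈ r + π = 3.4% + 5.6% = 0.0900.

0.0900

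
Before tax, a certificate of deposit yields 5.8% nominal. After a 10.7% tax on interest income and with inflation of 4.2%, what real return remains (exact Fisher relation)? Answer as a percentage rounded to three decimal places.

0.940%

After-tax nominal return = 5.8% × (1 − 0.107) = 5.1794%.
1 + r = 1.051794 / 1.04200 = 1.009399
After-tax real rate = 1.009399 − 1 → 0.940%.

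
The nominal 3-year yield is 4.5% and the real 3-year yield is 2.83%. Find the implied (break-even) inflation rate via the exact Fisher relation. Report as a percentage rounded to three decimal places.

1.624%

(1 + π) = (1 + i)/(1 + r) = 1.04500 / 1.02830 = 1.016240
Break-even inflation = 1.016240 − 1 → 1.624%.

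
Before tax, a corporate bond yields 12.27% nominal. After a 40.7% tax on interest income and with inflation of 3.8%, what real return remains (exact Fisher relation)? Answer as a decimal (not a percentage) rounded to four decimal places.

0.0335

After-tax nominal return = 12.27% × (1 − 0.407) = 7.27611%.
1 + r = 1.0727611 / 1.03800 = 1.033489
After-tax real rate = 1.033489 − 1 → 0.0335.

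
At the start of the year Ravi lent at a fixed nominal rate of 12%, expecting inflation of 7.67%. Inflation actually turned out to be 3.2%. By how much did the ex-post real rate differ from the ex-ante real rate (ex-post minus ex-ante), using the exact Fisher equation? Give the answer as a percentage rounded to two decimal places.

Ex-ante: (1 + 0.1200)/(1 + 0.0767) − 1 = 4.0215%
Ex-post: (1 + 0.1200)/(1 + 0.0320) − 1 = 8.5271%
Difference (ex-post − ex-ante) = 4.5056% → 4.51%.

4.51%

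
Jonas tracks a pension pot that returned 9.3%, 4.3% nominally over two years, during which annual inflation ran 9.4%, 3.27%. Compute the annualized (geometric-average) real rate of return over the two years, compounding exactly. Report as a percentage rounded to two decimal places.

0.45%

Nominal growth factor = 1.0930 × 1.0430 = 1.13999900
Price-level growth factor = 1.0940 × 1.0327 = 1.12977380
Real growth factor = 1.13999900 / 1.12977380 = 1.00905066
Annualized real rate = 1.00905066^(1/2) − 1 = 0.4515% → 0.45%.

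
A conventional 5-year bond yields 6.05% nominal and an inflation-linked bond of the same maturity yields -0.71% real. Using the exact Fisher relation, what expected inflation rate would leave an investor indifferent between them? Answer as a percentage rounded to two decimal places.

6.81%

(1 + π) = (1 + i)/(1 + r) = 1.06050 / 0.99290 = 1.068083
Break-even inflation = 1.068083 − 1 → 6.81%.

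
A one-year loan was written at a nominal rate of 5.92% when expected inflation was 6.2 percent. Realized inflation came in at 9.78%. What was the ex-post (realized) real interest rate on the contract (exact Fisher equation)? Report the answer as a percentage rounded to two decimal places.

Ex-post: (1 + 0.0592)/(1 + 0.0978) − 1 = -3.5161%
So the realized real rate is -3.52%.

-3.52%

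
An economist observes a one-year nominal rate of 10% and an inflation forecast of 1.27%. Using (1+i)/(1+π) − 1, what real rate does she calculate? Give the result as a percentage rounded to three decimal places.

8.621%

By the Fisher relation, 1 + r = (1 + i)/(1 + π).
1 + r = 1.10000 / 1.01270 = 1.0862052
r = 1.0862052 − 1 = 8.62052%, i.e. 8.621%.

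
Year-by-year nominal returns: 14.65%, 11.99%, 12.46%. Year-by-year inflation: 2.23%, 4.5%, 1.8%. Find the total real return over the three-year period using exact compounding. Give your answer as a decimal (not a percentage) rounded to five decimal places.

0.32773

Nominal growth factor = 1.1465 × 1.1199 × 1.1246 = 1.443947
Price-level growth factor = 1.0223 × 1.0450 × 1.0180 = 1.087533
Real growth factor = 1.443947 / 1.087533 = 1.327728
Total real return = 1.327728 − 1 → 0.32773.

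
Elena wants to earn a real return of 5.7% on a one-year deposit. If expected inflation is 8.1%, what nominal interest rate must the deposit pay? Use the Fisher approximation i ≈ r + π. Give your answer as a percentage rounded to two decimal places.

i ≈ r + π = 5.7% + 8.1% = 13.80%.

13.80%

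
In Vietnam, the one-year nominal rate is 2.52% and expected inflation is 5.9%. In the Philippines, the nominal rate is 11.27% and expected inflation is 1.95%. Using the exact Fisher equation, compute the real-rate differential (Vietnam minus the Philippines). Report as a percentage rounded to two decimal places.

Vietnam: (1 + 0.0252)/(1 + 0.0590) − 1 = -3.1917%
The Philippines: (1 + 0.1127)/(1 + 0.0195) − 1 = 9.1417%
Differential = -3.1917% − 9.1417% = -12.3334% → -12.33%.

-12.33%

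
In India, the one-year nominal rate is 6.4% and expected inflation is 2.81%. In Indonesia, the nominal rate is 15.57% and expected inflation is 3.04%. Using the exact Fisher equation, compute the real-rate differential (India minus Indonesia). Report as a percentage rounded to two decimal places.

-8.67%

India: (1 + 0.0640)/(1 + 0.0281) − 1 = 3.4919%
Indonesia: (1 + 0.1557)/(1 + 0.0304) − 1 = 12.1603%
Differential = 3.4919% − 12.1603% = -8.6684% → -8.67%.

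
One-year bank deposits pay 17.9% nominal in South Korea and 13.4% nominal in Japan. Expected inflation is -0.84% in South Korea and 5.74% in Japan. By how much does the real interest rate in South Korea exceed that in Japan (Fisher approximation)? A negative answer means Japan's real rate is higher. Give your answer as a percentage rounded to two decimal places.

South Korea: 17.9% − (-0.84%) = 18.740%
Japan: 13.4% − 5.74% = 7.660%
Differential = 11.080% → 11.08%.

11.08%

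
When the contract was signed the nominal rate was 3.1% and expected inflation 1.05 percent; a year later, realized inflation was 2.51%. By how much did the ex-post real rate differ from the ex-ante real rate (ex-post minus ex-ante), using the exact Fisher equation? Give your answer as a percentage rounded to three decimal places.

Ex-ante: (1 + 0.0310)/(1 + 0.0105) − 1 = 2.0287%
Ex-post: (1 + 0.0310)/(1 + 0.0251) − 1 = 0.5756%
Difference (ex-post − ex-ante) = -1.4531% → -1.453%.

-1.453%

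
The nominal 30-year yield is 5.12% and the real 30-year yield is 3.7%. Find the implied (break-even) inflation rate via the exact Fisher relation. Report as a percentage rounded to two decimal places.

1.37%

(1 + π) = (1 + i)/(1 + r) = 1.05120 / 1.03700 = 1.013693
Break-even inflation = 1.013693 − 1 → 1.37%.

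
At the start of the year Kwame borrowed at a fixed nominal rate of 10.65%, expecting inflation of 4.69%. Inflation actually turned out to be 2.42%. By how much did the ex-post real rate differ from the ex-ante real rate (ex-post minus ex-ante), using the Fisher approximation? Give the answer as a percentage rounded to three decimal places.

2.270%

Ex-ante: 10.65% − 4.69% = 5.960%
Ex-post: 10.65% − 2.42% = 8.230%
Difference (ex-post − ex-ante) = 2.2700% → 2.270%.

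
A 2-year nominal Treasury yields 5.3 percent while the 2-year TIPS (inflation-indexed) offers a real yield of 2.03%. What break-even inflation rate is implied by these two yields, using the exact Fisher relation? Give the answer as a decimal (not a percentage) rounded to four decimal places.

0.0320

(1 + π) = (1 + i)/(1 + r) = 1.05300 / 1.02030 = 1.032049
Break-even inflation = 1.032049 − 1 → 0.0320.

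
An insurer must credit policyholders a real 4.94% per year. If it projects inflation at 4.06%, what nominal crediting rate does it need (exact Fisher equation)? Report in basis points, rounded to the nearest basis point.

920 basis points

(1 + i) = (1 + r)(1 + π) = 1.04940 × 1.04060 = 1.09200564
i = 1.09200564 − 1, so the required nominal rate is 920 basis points.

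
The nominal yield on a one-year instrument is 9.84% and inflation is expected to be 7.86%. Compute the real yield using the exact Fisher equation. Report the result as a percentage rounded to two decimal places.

1.84%

By the Fisher identity, 1 + r = (1 + i)/(1 + π).
1 + r = 1.09840 / 1.07860 = 1.018357
r = 1.018357 − 1 = 1.8357%, i.e. 1.84%.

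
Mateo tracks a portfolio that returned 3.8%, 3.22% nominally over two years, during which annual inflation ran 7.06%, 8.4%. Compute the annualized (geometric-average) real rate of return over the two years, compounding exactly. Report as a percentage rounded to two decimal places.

Nominal growth factor = 1.0380 × 1.0322 = 1.07142360
Price-level growth factor = 1.0706 × 1.0840 = 1.16053040
Real growth factor = 1.07142360 / 1.16053040 = 0.92321890
Annualized real rate = 0.92321890^(1/2) − 1 = -3.9157% → -3.92%.

-3.92%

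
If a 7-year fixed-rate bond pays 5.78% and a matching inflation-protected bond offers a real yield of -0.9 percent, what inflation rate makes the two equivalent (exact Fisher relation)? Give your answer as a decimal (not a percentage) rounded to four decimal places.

(1 + π) = (1 + i)/(1 + r) = 1.05780 / 0.99100 = 1.067407
Break-even inflation = 1.067407 − 1 → 0.0674.

0.0674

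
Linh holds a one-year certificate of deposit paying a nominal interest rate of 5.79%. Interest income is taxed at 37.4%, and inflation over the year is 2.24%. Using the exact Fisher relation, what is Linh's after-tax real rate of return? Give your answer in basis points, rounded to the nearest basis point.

After-tax nominal return = 5.79% × (1 − 0.374) = 3.62454%.
1 + r = 1.0362454 / 1.02240 = 1.013542
After-tax real rate = 1.013542 − 1 → 135 basis points.

135 basis points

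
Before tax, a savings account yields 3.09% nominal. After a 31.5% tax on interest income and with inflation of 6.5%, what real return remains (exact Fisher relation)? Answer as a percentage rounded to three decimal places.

-4.116%

After-tax nominal return = 3.09% × (1 − 0.315) = 2.11665%.
1 + r = 1.0211665 / 1.06500 = 0.958842
After-tax real rate = 0.958842 − 1 → -4.116%.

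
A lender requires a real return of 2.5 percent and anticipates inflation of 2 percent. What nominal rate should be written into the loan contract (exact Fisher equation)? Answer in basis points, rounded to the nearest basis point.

(1 + i) = (1 + r)(1 + π) = 1.02500 × 1.02000 = 1.04550
i = 1.04550 − 1, so the required nominal rate is 455 basis points.

455 basis points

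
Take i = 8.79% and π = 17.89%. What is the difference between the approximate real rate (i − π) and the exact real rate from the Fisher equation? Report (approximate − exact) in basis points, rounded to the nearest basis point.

-138 basis points

Approximate: r ≈ 8.790% − 17.890% = -9.1000%
Exact: (1 + 0.0879)/(1 + 0.1789) − 1 = -7.7191%
Error = -9.1000% − (-7.7191%) = -1.3809% → -138 basis points.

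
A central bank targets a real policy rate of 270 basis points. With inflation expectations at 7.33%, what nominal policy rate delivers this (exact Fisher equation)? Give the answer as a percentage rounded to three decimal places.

(1 + i) = (1 + r)(1 + π) = 1.02700 × 1.07330 = 1.1022791
i = 1.1022791 − 1, so the required nominal rate is 10.228%.

10.228%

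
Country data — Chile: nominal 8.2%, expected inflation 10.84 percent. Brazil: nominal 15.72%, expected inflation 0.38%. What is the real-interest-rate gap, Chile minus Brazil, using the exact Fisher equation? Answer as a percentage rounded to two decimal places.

-17.66%

Chile: (1 + 0.0820)/(1 + 0.1084) − 1 = -2.3818%
Brazil: (1 + 0.1572)/(1 + 0.0038) − 1 = 15.2819%
Differential = -2.3818% − 15.2819% = -17.6637% → -17.66%.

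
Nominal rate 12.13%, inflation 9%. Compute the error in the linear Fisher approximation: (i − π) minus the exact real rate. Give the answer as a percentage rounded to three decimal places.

Approximate: r ≈ 12.130% − 9.000% = 3.1300%
Exact: (1 + 0.1213)/(1 + 0.0900) − 1 = 2.8716%
Error = 3.1300% − 2.8716% = 0.2584% → 0.258%.

0.258%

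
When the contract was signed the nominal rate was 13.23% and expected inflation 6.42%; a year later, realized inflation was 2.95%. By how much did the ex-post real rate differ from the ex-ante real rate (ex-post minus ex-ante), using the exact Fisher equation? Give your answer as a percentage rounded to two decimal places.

3.59%

Ex-ante: (1 + 0.1323)/(1 + 0.0642) − 1 = 6.3992%
Ex-post: (1 + 0.1323)/(1 + 0.0295) − 1 = 9.9854%
Difference (ex-post − ex-ante) = 3.5863% → 3.59%.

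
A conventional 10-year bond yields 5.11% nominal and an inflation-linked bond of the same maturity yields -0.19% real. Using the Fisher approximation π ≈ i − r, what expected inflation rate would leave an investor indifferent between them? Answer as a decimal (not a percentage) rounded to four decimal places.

π ≈ i − r = 5.11% − (-0.19%) → 0.0530.

0.0530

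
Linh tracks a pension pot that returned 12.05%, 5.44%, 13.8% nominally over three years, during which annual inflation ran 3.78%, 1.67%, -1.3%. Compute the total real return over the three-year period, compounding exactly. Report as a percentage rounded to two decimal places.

29.10%

Nominal growth factor = 1.1205 × 1.0544 × 1.1380 = 1.344496
Price-level growth factor = 1.0378 × 1.0167 × 0.9870 = 1.041415
Real growth factor = 1.344496 / 1.041415 = 1.291029
Total real return = 1.291029 − 1 → 29.10%.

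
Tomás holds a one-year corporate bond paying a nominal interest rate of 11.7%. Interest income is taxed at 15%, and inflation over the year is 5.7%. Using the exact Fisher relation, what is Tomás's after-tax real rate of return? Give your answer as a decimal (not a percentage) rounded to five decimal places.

0.04016

After-tax nominal return = 11.7% × (1 − 0.15) = 9.9450%.
1 + r = 1.09945 / 1.05700 = 1.040161
After-tax real rate = 1.040161 − 1 → 0.04016.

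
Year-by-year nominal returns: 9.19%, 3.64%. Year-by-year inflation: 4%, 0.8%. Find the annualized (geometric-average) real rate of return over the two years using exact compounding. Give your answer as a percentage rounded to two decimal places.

3.90%

Nominal growth factor = 1.0919 × 1.0364 = 1.13164516
Price-level growth factor = 1.0400 × 1.0080 = 1.04832000
Real growth factor = 1.13164516 / 1.04832000 = 1.07948447
Annualized real rate = 1.07948447^(1/2) − 1 = 3.8982% → 3.90%.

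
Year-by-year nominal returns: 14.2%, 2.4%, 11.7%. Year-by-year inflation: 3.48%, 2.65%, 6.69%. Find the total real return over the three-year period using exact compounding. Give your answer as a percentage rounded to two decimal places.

15.26%

Nominal growth factor = 1.1420 × 1.0240 × 1.1170 = 1.306229
Price-level growth factor = 1.0348 × 1.0265 × 1.0669 = 1.133285
Real growth factor = 1.306229 / 1.133285 = 1.152604
Total real return = 1.152604 − 1 → 15.26%.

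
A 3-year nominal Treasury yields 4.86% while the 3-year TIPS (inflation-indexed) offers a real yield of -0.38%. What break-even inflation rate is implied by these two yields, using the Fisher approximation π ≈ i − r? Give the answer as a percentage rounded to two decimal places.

π ≈ i − r = 4.86% − (-0.38%) → 5.24%.

5.24%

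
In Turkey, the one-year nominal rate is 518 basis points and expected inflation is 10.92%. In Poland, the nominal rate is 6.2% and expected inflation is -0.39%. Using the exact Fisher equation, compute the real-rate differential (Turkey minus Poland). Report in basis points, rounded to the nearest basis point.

Turkey: (1 + 0.0518)/(1 + 0.1092) − 1 = -5.1749%
Poland: (1 + 0.0620)/(1 − 0.0039) − 1 = 6.6158%
Differential = -5.1749% − 6.6158% = -11.7907% → -1179 basis points.

-1179 basis points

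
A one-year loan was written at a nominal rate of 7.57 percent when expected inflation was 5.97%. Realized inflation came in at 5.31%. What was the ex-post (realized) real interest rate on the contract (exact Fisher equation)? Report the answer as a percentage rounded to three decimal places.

Ex-post: (1 + 0.0757)/(1 + 0.0531) − 1 = 2.1460%
So the realized real rate is 2.146%.

2.146%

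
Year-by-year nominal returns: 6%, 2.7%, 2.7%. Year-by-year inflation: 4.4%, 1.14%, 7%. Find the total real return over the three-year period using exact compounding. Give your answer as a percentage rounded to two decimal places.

-1.04%

Compound the nominal returns: 1.0600 × 1.0270 × 1.0270 = 1.118013.
Compound inflation: 1.0440 × 1.0114 × 1.0700 = 1.129815.
Deflate: 1.118013 / 1.129815 = 0.989554.
Total real return = 0.989554 − 1 → -1.04%.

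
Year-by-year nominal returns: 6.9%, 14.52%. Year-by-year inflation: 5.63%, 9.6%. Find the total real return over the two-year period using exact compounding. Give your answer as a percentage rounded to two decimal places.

Compound the nominal returns: 1.0690 × 1.1452 = 1.224219.
Compound inflation: 1.0563 × 1.0960 = 1.157705.
Deflate: 1.224219 / 1.157705 = 1.057453.
Total real return = 1.057453 − 1 → 5.75%.

5.75%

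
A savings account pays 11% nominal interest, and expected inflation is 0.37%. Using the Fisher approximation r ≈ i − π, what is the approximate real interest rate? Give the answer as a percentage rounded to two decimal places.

10.63%

r ≈ i − π = 11% − 0.37% = 10.63%.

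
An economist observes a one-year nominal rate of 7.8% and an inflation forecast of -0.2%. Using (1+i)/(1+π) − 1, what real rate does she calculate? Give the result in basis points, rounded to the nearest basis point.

By the Fisher equation, 1 + r = (1 + i)/(1 + π).
1 + r = 1.07800 / 0.99800 = 1.080160
r = 1.080160 − 1 = 8.0160%, i.e. 802 basis points.

802 basis points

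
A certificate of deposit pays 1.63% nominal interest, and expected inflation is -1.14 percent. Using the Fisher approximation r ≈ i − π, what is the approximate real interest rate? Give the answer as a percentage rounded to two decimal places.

r ≈ i − π = 1.63% − (-1.14%) = 2.77%.

2.77%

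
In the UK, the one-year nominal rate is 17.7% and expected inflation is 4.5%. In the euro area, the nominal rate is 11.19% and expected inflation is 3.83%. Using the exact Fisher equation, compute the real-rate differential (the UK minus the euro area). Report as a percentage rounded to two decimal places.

The UK: (1 + 0.1770)/(1 + 0.0450) − 1 = 12.6316%
The euro area: (1 + 0.1119)/(1 + 0.0383) − 1 = 7.0885%
Differential = 12.6316% − 7.0885% = 5.5431% → 5.54%.

5.54%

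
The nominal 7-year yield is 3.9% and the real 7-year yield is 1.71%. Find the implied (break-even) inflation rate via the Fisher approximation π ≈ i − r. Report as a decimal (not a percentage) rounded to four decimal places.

0.0219

π ≈ i − r = 3.9% − 1.71% → 0.0219.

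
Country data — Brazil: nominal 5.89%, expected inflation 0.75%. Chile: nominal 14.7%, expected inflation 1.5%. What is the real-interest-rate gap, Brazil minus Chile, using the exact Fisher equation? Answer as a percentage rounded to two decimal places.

Brazil: (1 + 0.0589)/(1 + 0.0075) − 1 = 5.1017%
Chile: (1 + 0.1470)/(1 + 0.0150) − 1 = 13.0049%
Differential = 5.1017% − 13.0049% = -7.9032% → -7.90%.

-7.90%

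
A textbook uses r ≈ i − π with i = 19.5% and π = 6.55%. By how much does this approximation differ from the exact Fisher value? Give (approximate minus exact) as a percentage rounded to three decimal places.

0.796%

Approximate: r ≈ 19.500% − 6.550% = 12.9500%
Exact: (1 + 0.1950)/(1 + 0.0655) − 1 = 12.1539%
Error = 12.9500% − 12.1539% = 0.7961% → 0.796%.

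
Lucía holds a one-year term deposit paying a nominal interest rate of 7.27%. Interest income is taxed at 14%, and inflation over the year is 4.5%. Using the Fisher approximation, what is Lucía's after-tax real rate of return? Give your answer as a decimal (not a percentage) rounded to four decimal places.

After-tax nominal return = 7.27% × (1 − 0.14) = 6.2522%.
r ≈ 6.2522% − 4.5% → 0.0175.

0.0175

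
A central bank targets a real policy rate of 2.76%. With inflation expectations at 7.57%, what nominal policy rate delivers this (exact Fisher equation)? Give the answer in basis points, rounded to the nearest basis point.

(1 + i) = (1 + r)(1 + π) = 1.02760 × 1.07570 = 1.10538932
i = 1.10538932 − 1, so the required nominal rate is 1054 basis points.

1054 basis points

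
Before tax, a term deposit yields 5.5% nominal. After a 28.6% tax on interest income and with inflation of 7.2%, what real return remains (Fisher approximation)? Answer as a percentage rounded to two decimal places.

After-tax nominal return = 5.5% × (1 − 0.286) = 3.9270%.
r ≈ 3.9270% − 7.2% → -3.27%.

-3.27%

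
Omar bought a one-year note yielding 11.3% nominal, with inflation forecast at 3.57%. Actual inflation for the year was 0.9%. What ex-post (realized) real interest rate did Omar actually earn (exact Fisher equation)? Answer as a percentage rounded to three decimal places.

10.307%

Ex-post: (1 + 0.1130)/(1 + 0.0090) − 1 = 10.3072%
So the realized real rate is 10.307%.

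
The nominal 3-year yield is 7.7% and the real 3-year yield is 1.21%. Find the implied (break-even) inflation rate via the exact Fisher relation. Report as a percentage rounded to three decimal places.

(1 + π) = (1 + i)/(1 + r) = 1.07700 / 1.01210 = 1.064124
Break-even inflation = 1.064124 − 1 → 6.412%.

6.412%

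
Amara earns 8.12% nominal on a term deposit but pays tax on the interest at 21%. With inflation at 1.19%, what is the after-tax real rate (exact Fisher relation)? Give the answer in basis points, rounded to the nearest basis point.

516 basis points

After-tax nominal return = 8.12% × (1 − 0.21) = 6.4148%.
1 + r = 1.064148 / 1.01190 = 1.051634
After-tax real rate = 1.051634 − 1 → 516 basis points.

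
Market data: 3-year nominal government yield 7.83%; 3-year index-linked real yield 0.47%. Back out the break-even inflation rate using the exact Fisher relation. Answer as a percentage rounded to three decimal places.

(1 + π) = (1 + i)/(1 + r) = 1.07830 / 1.00470 = 1.073256
Break-even inflation = 1.073256 − 1 → 7.326%.

7.326%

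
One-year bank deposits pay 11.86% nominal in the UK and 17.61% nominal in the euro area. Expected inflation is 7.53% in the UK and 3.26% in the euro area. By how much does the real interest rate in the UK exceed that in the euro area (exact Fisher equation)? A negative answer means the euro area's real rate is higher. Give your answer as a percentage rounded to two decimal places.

The UK: (1 + 0.1186)/(1 + 0.0753) − 1 = 4.0268%
The euro area: (1 + 0.1761)/(1 + 0.0326) − 1 = 13.8970%
Differential = 4.0268% − 13.8970% = -9.8702% → -9.87%.

-9.87%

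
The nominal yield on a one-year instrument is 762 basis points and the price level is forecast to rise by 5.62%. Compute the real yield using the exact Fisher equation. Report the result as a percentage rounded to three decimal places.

By the Fisher equation, 1 + r = (1 + i)/(1 + π).
1 + r = 1.07620 / 1.05620 = 1.018936
r = 1.018936 − 1 = 1.8936%, i.e. 1.894%.

1.894%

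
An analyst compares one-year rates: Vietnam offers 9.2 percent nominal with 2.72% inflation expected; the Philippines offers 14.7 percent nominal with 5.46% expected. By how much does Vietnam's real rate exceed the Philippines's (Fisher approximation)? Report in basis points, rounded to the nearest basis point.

Vietnam: 9.2% − 2.72% = 6.480%
The Philippines: 14.7% − 5.46% = 9.240%
Differential = -2.760% → -276 basis points.

-276 basis points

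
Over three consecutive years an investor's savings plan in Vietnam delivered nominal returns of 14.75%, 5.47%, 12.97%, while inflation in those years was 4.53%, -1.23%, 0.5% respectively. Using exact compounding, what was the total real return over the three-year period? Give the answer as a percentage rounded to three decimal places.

Nominal growth factor = 1.1475 × 1.0547 × 1.1297 = 1.367240
Price-level growth factor = 1.0453 × 0.9877 × 1.0050 = 1.037605
Real growth factor = 1.367240 / 1.037605 = 1.317688
Total real return = 1.317688 − 1 → 31.769%.

31.769%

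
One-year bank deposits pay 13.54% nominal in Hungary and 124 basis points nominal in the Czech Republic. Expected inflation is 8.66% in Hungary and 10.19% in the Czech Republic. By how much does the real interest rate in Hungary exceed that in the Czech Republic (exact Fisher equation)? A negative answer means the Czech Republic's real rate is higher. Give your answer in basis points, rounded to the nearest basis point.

Hungary: (1 + 0.1354)/(1 + 0.0866) − 1 = 4.4911%
The Czech Republic: (1 + 0.0124)/(1 + 0.1019) − 1 = -8.1223%
Differential = 4.4911% − (-8.1223%) = 12.6134% → 1261 basis points.

1261 basis points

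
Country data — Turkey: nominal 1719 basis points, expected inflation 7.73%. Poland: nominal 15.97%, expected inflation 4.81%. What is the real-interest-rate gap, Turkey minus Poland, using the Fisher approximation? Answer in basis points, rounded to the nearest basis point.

Turkey: 17.19% − 7.73% = 9.460%
Poland: 15.97% − 4.81% = 11.160%
Differential = -1.700% → -170 basis points.

-170 basis points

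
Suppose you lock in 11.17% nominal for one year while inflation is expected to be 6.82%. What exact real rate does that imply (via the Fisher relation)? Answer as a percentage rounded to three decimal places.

1 + r = 1.11170 / 1.06820 = 1.040723
r = 1.040723 − 1 = 4.0723%, i.e. 4.072%.

4.072%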